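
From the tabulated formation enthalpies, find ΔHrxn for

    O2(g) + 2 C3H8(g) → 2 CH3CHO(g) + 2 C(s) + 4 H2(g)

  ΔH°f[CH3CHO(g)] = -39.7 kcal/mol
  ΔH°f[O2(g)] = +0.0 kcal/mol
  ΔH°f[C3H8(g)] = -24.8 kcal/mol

ΔHrxn = -29.8 kcal/mol

ΔH°rxn = Σ nΔHf°(products) − Σ nΔHf°(reactants).
Products: 2·(-39.7) + 2·(+0.0) + 4·(+0.0) = -79.4
Reactants: 1·(+0.0) + 2·(-24.8) = -49.6
ΔHrxn = (-79.4) − (-49.6) = -29.8 kcal/mol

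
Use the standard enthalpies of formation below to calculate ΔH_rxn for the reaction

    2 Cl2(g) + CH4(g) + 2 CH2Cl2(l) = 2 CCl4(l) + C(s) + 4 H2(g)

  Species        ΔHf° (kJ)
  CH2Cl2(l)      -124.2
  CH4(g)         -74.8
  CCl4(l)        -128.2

Products: 2·(-128.2) + 1·(+0.0) + 4·(+0.0) = -256.4
Reactants: 2·(+0.0) + 1·(-74.8) + 2·(-124.2) = -323.2
ΔH_rxn = (-256.4) − (-323.2) = 66.8 kJ

ΔH_rxn = 66.8 kJ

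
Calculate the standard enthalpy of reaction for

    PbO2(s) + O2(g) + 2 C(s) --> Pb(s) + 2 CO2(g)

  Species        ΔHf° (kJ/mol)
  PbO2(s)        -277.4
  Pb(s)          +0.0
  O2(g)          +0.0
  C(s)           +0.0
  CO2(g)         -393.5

ΔH° = -509.6 kJ/mol

ΔH°rxn = Σ nΔHf°(products) − Σ nΔHf°(reactants).
Products: 1·(+0.0) + 2·(-393.5) = -787.0
Reactants: 1·(-277.4) + 1·(+0.0) + 2·(+0.0) = -277.4
ΔH° = (-787.0) − (-277.4) = -509.6 kJ/mol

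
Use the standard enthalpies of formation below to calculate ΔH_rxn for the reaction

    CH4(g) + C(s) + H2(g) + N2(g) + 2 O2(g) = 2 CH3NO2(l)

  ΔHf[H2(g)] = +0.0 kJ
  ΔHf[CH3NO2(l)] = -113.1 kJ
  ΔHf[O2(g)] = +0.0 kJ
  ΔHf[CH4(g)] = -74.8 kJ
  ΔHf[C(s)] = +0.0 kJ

ΔH°rxn = Σ nΔHf°(products) − Σ nΔHf°(reactants).
Products: 2·(-113.1) = -226.2
Reactants: 1·(-74.8) + 1·(+0.0) + 1·(+0.0) + 1·(+0.0) + 2·(+0.0) = -74.8
ΔH_rxn = (-226.2) − (-74.8) = -151.4 kJ

ΔH_rxn = -151.4 kJ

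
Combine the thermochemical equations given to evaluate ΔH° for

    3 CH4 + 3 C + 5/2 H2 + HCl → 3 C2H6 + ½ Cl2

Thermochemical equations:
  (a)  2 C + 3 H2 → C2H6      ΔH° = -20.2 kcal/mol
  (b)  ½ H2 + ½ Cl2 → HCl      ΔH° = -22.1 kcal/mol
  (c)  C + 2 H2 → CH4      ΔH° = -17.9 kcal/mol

(a) × 3 (scale by 3 for the 3 C2H6): (3)·(-20.2) = -60.6 kcal/mol
(b) reversed (reverse to put HCl on the reactant side): +22.1 kcal/mol
(c) reversed and × 3 (reverse to put CH4 on the reactant side; ×3 to match 3 CH4 in the target): (-3)·(-17.9) = +53.7 kcal/mol
Since enthalpy is a state function, ΔH° = (-60.6) + (+22.1) + (+53.7) = 15.2 kcal/mol

ΔH° = 15.2 kcal/mol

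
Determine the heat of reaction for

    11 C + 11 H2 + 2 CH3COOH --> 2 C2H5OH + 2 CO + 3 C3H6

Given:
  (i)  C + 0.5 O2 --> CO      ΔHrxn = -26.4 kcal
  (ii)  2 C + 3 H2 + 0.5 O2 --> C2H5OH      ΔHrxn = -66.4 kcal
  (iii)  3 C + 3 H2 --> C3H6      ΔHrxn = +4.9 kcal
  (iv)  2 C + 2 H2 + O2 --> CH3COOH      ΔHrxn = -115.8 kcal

ΔHrxn = 60.7 kcal

(i) × 2: (2)·(-26.4) = -52.8 kcal
(ii) × 2: (2)·(-66.4) = -132.8 kcal
(iii) × 3: (3)·(+4.9) = +14.7 kcal
(iv) reversed and × 2: (-2)·(-115.8) = +231.6 kcal
Summing the manipulated equations, ΔHrxn = (-52.8) + (-132.8) + (+14.7) + (+231.6) = 60.7 kcal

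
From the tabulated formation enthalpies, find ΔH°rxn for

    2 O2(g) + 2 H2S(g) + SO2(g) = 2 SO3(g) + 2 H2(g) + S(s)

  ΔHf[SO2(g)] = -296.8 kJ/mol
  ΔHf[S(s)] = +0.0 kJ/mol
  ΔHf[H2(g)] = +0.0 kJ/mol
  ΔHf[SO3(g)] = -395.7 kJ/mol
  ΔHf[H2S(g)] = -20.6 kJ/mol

Products: 2·(-395.7) + 2·(+0.0) + 1·(+0.0) = -791.4
Reactants: 2·(+0.0) + 2·(-20.6) + 1·(-296.8) = -338.0
ΔH°rxn = (-791.4) − (-338.0) = -453.4 kJ/mol

ΔH°rxn = -453.4 kJ/mol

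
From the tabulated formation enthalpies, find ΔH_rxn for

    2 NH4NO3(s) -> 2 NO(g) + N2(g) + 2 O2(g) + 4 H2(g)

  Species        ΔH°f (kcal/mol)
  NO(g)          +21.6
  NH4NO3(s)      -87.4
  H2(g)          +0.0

Products: 2·(+21.6) + 1·(+0.0) + 2·(+0.0) + 4·(+0.0) = +43.2
Reactants: 2·(-87.4) = -174.8
ΔH_rxn = (+43.2) − (-174.8) = 218.0 kcal/mol

ΔH_rxn = 218.0 kcal/mol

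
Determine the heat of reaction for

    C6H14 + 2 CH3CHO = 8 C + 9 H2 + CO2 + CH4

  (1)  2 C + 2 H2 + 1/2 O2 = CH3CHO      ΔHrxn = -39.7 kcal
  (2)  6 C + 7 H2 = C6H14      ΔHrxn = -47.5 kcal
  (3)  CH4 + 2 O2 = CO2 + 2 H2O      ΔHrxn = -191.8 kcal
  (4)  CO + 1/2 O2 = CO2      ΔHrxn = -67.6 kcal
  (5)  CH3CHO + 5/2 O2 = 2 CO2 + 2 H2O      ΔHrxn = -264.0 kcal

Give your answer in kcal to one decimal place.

ΔHrxn = 15.0 kcal

(1) reversed: +39.7 kcal
(2) reversed (C6H14 must end up as a reactant): +47.5 kcal
(3) reversed (reverse to put CH4 on the product side): +191.8 kcal
(4): not needed (CO appears nowhere else).
(5) as written: -264.0 kcal
By Hess's law, ΔHrxn = (-1)·(-39.7) + (-1)·(-47.5) + (-1)·(-191.8) + (1)·(-264.0) = 15.0 kcal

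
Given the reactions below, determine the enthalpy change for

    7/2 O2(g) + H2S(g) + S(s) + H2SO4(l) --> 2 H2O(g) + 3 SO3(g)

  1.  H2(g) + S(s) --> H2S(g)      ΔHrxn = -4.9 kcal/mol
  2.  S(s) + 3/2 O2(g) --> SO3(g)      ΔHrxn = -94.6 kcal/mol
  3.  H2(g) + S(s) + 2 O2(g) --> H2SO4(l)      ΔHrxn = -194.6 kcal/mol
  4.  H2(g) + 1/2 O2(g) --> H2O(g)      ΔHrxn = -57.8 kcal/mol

ΔHrxn = -199.9 kcal/mol

eq. 1 reversed (reverse to put H2S(g) on the reactant side): +4.9 kcal/mol
eq. 2 × 3 (scale by 3 for the 3 SO3(g)): (3)·(-94.6) = -283.8 kcal/mol
eq. 3 reversed (reverse to put H2SO4(l) on the reactant side): +194.6 kcal/mol
eq. 4 × 2 (×2 to match 2 H2O(g) in the target): (2)·(-57.8) = -115.6 kcal/mol
ΔHrxn = (-1)·(-4.9) + (3)·(-94.6) + (-1)·(-194.6) + (2)·(-57.8) = -199.9 kcal/mol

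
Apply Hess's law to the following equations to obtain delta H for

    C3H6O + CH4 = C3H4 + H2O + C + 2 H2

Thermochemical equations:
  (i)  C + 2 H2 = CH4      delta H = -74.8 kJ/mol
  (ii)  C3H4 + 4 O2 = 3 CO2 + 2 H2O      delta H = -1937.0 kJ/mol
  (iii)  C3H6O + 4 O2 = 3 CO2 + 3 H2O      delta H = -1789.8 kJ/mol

delta H = 222.0 kJ/mol

(i) reversed: +74.8 kJ/mol
(ii) reversed: +1937.0 kJ/mol
(iii) as written: -1789.8 kJ/mol
Since enthalpy is a state function, delta H = (+74.8) + (+1937.0) + (-1789.8) = 222.0 kJ/mol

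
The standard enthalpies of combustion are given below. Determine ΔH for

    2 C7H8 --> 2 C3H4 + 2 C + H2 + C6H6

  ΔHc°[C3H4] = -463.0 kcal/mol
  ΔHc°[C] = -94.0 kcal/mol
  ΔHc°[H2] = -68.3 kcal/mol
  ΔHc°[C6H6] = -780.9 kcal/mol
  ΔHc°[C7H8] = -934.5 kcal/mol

ΔH = 94.2 kcal/mol

Using ΔH = Σ nΔHc°(reactants) − Σ nΔHc°(products):
= [2·(-934.5)] − [2·(-463.0) + 2·(-94.0) + 1·(-68.3) + 1·(-780.9)]
= 94.2 kcal/mol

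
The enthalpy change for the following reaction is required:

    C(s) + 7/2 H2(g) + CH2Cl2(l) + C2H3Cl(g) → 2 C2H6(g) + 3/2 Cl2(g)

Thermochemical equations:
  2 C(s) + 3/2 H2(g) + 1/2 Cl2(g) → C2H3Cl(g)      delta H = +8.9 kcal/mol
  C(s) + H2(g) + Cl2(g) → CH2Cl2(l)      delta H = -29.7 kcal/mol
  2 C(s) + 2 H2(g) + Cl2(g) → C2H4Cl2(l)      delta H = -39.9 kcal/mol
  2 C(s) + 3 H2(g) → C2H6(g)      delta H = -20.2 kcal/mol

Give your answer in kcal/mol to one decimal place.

delta H = -19.6 kcal/mol

equation 1 reversed (reverse to put C2H3Cl(g) on the reactant side): -8.9 kcal/mol
equation 2 reversed (CH2Cl2(l) must end up as a reactant): +29.7 kcal/mol
equation 3: not needed (C2H4Cl2(l) appears nowhere else).
equation 4 × 2 (scale by 2 for the 2 C2H6(g)): (2)·(-20.2) = -40.4 kcal/mol
delta H = (-1)·(+8.9) + (-1)·(-29.7) + (2)·(-20.2) = -19.6 kcal/mol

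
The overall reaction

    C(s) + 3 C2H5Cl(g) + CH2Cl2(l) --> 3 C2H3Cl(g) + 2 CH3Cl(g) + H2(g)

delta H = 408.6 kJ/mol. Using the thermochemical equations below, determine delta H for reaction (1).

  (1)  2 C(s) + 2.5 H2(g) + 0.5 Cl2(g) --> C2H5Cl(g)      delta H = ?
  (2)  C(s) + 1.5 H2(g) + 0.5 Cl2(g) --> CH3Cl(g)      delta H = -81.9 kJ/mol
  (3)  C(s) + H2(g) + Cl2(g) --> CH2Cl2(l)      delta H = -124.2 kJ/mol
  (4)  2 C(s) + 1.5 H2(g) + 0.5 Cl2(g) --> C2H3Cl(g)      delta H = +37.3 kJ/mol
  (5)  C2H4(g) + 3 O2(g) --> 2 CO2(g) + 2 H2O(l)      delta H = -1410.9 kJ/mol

delta H = -112.1 kJ/mol

(1) reversed and × 3: contributes −3·x
(2) × 2: (2)·(-81.9) = -163.8 kJ/mol
(3) reversed: +124.2 kJ/mol
(4) × 3: (3)·(+37.3) = +111.9 kJ/mol
(5): not needed.
+408.6 = (-163.8) + (+124.2) + (+111.9) − 3·x
x = (+408.6 − (+72.3)) / (-3) = -112.1 kJ/mol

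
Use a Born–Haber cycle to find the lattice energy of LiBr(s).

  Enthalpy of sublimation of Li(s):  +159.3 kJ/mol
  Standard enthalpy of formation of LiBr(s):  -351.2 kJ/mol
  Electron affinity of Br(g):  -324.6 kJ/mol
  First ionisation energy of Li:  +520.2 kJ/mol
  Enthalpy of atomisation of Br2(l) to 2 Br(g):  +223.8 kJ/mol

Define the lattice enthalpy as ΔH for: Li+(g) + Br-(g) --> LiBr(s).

U = -818.0 kJ/mol

ΔHf° = 1·ΔHsub + 1·(ΣIE) + 1/2·D(Br2) + 1·EA + U
-351.2 = 1·(+159.3) + 1·(+520.2) + 1/2·(+223.8) + 1·(-324.6) + U
U = -351.2 − (+466.8) = -818.0 kJ/mol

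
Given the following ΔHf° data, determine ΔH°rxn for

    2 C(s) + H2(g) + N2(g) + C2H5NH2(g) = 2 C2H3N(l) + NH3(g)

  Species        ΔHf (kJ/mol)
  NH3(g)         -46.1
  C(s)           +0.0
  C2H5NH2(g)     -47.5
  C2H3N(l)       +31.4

ΔH°rxn = 64.2 kJ/mol

ΔH°rxn = Σ nΔHf°(products) − Σ nΔHf°(reactants).
Products: 2·(+31.4) + 1·(-46.1) = +16.7
Reactants: 2·(+0.0) + 1·(+0.0) + 1·(+0.0) + 1·(-47.5) = -47.5
ΔH°rxn = (+16.7) − (-47.5) = 64.2 kJ/mol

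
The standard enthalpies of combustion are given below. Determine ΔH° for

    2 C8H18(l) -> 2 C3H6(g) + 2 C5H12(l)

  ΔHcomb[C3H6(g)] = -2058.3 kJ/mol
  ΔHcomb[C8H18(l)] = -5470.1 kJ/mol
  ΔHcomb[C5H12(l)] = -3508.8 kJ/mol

ΔH° = 194.0 kJ/mol

With combustion enthalpies, reactants minus products:
= [2·(-5470.1)] − [2·(-2058.3) + 2·(-3508.8)]
= 194.0 kJ/mol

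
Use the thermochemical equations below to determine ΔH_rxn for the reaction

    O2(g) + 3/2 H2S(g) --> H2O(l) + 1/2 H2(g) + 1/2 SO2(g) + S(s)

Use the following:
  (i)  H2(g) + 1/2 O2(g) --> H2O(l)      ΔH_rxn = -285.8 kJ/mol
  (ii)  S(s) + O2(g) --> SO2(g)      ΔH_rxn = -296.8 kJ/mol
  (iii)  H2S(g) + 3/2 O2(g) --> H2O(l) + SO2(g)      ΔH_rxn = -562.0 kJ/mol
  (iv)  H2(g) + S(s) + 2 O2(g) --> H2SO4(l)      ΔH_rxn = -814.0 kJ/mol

(i) reversed and × 1/2: (-1/2)·(-285.8) = +142.9 kJ/mol
(ii) reversed: +296.8 kJ/mol
(iii) × 3/2 (×3/2 to match 3/2 H2S(g) in the target): (3/2)·(-562.0) = -843.0 kJ/mol
(iv): not needed (H2SO4(l) appears nowhere else).
ΔH_rxn = (-1/2)·(-285.8) + (-1)·(-296.8) + (3/2)·(-562.0) = -403.3 kJ/mol

ΔH_rxn = -403.3 kJ/mol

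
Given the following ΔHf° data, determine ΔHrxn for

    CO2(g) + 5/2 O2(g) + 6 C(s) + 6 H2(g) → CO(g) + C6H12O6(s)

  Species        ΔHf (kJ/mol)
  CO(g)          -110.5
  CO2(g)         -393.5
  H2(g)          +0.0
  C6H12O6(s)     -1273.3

Products: 1·(-110.5) + 1·(-1273.3) = -1383.8
Reactants: 1·(-393.5) + 5/2·(+0.0) + 6·(+0.0) + 6·(+0.0) = -393.5
ΔHrxn = (-1383.8) − (-393.5) = -990.3 kJ/mol

ΔHrxn = -990.3 kJ/mol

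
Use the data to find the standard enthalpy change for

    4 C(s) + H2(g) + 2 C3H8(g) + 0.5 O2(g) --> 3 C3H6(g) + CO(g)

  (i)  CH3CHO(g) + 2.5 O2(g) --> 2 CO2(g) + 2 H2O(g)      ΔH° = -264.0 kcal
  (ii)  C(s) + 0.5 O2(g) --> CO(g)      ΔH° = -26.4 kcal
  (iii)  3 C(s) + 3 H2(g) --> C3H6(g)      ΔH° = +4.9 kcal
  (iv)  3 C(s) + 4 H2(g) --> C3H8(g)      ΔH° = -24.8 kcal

(i): not needed.
(ii) as written: -26.4 kcal
(iii) × 3: (3)·(+4.9) = +14.7 kcal
(iv) reversed and × 2: (-2)·(-24.8) = +49.6 kcal
Since enthalpy is a state function, ΔH° = (1)·(-26.4) + (3)·(+4.9) + (-2)·(-24.8) = 37.9 kcal

ΔH° = 37.9 kcal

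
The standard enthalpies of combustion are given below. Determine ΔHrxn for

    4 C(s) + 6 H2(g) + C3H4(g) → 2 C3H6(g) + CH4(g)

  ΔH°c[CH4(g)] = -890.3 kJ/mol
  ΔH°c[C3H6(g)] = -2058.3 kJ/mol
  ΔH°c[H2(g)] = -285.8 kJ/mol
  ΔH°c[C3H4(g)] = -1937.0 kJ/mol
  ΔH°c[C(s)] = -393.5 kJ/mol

ΔHrxn = -218.9 kJ/mol

With combustion enthalpies, reactants minus products:
= [4·(-393.5) + 6·(-285.8) + 1·(-1937.0)] − [2·(-2058.3) + 1·(-890.3)]
= -218.9 kJ/mol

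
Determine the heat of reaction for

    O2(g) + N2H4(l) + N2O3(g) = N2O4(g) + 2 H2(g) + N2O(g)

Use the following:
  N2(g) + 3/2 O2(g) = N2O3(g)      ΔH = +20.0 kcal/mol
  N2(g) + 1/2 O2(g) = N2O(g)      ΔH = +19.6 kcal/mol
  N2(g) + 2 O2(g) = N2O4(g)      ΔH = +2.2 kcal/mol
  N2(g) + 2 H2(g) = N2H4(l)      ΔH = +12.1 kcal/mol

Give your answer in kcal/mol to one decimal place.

equation 1 reversed (reverse to put N2O3(g) on the reactant side): -20.0 kcal/mol
equation 2 as written (N2O(g) already on the product side): +19.6 kcal/mol
equation 3 as written (N2O4(g) already on the product side): +2.2 kcal/mol
equation 4 reversed (N2H4(l) must end up as a reactant): -12.1 kcal/mol
Combining the equations, ΔH = (-1)·(+20.0) + (1)·(+19.6) + (1)·(+2.2) + (-1)·(+12.1) = -10.3 kcal/mol

ΔH = -10.3 kcal/mol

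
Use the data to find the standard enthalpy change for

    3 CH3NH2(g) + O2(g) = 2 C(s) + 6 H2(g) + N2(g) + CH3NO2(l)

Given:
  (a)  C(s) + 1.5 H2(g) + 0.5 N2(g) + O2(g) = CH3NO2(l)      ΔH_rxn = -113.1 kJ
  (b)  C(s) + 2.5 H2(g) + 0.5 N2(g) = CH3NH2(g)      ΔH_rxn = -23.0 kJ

(a) as written: -113.1 kJ
(b) reversed and × 3: (-3)·(-23.0) = +69.0 kJ
Summing the manipulated equations, ΔH_rxn = (-113.1) + (+69.0) = -44.1 kJ

ΔH_rxn = -44.1 kJ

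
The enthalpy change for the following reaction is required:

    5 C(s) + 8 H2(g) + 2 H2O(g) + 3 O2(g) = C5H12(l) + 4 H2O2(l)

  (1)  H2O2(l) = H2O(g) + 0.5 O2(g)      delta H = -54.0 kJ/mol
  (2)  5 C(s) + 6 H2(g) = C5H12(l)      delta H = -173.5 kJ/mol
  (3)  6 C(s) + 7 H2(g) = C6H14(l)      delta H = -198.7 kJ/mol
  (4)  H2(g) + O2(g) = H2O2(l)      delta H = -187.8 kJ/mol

(1) reversed and × 2: (-2)·(-54.0) = +108.0 kJ/mol
(2) as written: -173.5 kJ/mol
(3): not needed.
(4) × 2: (2)·(-187.8) = -375.6 kJ/mol
delta H = (+108.0) + (-173.5) + (-375.6) = -441.1 kJ/mol

delta H = -441.1 kJ/mol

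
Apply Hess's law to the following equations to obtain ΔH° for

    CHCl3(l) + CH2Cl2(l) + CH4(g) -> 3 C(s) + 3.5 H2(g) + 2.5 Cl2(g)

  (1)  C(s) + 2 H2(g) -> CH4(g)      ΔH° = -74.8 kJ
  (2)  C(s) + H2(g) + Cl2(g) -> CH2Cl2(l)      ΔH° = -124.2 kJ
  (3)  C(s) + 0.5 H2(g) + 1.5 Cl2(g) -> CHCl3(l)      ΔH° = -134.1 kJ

(1) reversed: +74.8 kJ
(2) reversed: +124.2 kJ
(3) reversed: +134.1 kJ
ΔH° = (-1)·(-74.8) + (-1)·(-124.2) + (-1)·(-134.1) = 333.1 kJ

ΔH° = 333.1 kJ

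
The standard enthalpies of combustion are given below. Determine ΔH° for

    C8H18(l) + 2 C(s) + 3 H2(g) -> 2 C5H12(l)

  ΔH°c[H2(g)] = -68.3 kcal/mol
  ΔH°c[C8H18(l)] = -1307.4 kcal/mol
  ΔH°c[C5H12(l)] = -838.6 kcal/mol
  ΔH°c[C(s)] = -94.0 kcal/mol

ΔH° = -23.1 kcal/mol

Using ΔH = Σ nΔHc°(reactants) − Σ nΔHc°(products):
= [1·(-1307.4) + 2·(-94.0) + 3·(-68.3)] − [2·(-838.6)]
= -23.1 kcal/mol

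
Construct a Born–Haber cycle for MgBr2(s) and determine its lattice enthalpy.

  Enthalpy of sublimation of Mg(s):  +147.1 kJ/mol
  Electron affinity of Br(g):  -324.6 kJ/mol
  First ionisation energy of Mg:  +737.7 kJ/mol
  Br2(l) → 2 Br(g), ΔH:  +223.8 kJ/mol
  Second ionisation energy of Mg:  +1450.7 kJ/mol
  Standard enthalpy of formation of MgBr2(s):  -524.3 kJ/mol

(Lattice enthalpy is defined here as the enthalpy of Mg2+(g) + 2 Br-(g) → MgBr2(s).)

ΔHf° = 1·ΔHsub + 1·(ΣIE) + 1·D(Br2) + 2·EA + U
-524.3 = 1·(+147.1) + 1·(+2188.4) + 1·(+223.8) + 2·(-324.6) + U
U = -524.3 − (+1910.1) = -2434.4 kJ/mol

U = -2434.4 kJ/mol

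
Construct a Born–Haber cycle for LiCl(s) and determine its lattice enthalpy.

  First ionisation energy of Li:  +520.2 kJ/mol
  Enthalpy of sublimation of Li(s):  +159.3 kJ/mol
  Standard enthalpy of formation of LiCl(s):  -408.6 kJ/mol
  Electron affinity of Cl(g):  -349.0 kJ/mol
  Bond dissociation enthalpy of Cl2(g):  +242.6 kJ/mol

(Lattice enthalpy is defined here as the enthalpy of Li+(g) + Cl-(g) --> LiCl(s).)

U = -860.4 kJ/mol

ΔHf° = 1·ΔHsub + 1·(ΣIE) + 1/2·D(Cl2) + 1·EA + U
-408.6 = 1·(+159.3) + 1·(+520.2) + 1/2·(+242.6) + 1·(-349.0) + U
U = -408.6 − (+451.8) = -860.4 kJ/mol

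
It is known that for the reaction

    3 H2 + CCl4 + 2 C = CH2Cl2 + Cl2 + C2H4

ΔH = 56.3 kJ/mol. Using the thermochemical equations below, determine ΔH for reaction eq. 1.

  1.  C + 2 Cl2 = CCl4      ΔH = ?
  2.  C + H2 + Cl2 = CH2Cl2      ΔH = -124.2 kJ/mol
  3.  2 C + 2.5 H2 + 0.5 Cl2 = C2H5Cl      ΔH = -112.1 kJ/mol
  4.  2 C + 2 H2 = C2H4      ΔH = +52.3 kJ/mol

ΔH = -128.2 kJ/mol

eq. 1 reversed: contributes −x
eq. 2 as written: -124.2 kJ/mol
eq. 3: not needed.
eq. 4 as written: +52.3 kJ/mol
+56.3 = (-124.2) + (+52.3) − x
x = (+56.3 − (-71.9)) / (-1) = -128.2 kJ/mol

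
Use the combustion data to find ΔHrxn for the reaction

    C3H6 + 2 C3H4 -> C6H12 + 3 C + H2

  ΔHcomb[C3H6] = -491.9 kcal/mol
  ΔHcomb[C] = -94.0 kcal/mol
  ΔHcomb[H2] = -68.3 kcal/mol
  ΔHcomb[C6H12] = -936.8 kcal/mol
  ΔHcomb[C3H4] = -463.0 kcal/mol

ΔHrxn = -130.8 kcal/mol

With combustion enthalpies, reactants minus products:
= [1·(-491.9) + 2·(-463.0)] − [1·(-936.8) + 3·(-94.0) + 1·(-68.3)]
= -130.8 kcal/mol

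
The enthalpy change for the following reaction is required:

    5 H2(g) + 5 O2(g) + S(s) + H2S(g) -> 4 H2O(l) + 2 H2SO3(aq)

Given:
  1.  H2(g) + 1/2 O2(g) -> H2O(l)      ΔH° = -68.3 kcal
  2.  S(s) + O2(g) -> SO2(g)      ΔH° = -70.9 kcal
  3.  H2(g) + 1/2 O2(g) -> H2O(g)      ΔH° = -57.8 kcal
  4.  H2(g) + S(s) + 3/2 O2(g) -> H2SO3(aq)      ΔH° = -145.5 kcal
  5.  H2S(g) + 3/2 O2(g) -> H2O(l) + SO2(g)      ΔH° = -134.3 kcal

ΔH° = -559.3 kcal

eq. 1 × 3: (3)·(-68.3) = -204.9 kcal
eq. 2 reversed: +70.9 kcal
eq. 3: not needed (H2O(g) appears nowhere else).
eq. 4 × 2 (×2 to match 2 H2SO3(aq) in the target): (2)·(-145.5) = -291.0 kcal
eq. 5 as written (H2S(g) already on the reactant side): -134.3 kcal
ΔH° = (3)·(-68.3) + (-1)·(-70.9) + (2)·(-145.5) + (1)·(-134.3) = -559.3 kcal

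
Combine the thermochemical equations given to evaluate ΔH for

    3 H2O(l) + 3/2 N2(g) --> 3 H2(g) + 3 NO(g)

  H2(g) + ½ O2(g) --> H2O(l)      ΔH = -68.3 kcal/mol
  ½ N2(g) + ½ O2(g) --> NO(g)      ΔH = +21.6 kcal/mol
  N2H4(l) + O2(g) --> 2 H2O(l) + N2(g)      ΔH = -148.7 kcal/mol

equation 1 reversed and × 3: (-3)·(-68.3) = +204.9 kcal/mol
equation 2 × 3: (3)·(+21.6) = +64.8 kcal/mol
equation 3: not needed.
Since enthalpy is a state function, ΔH = (-3)·(-68.3) + (3)·(+21.6) = 269.7 kcal/mol

ΔH = 269.7 kcal/mol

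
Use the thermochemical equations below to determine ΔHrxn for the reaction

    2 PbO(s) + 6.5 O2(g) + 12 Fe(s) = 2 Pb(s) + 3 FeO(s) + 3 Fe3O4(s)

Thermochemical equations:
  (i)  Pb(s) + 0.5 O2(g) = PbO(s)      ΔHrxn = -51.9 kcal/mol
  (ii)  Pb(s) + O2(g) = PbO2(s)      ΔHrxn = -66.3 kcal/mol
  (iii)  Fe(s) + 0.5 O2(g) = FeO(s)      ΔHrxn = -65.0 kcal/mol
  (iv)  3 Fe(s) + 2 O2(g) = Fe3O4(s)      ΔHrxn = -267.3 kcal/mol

(i) reversed and × 2: (-2)·(-51.9) = +103.8 kcal/mol
(ii): not needed.
(iii) × 3: (3)·(-65.0) = -195.0 kcal/mol
(iv) × 3: (3)·(-267.3) = -801.9 kcal/mol
ΔHrxn = (-2)·(-51.9) + (3)·(-65.0) + (3)·(-267.3) = -893.1 kcal/mol

ΔHrxn = -893.1 kcal/mol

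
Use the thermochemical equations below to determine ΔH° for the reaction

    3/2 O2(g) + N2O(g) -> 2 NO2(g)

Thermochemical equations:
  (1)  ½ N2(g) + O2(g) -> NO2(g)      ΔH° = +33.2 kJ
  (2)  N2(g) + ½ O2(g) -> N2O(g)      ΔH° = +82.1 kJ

(1) × 2 (scale by 2 for the 2 NO2(g)): (2)·(+33.2) = +66.4 kJ
(2) reversed (reverse to put N2O(g) on the reactant side): -82.1 kJ
By Hess's law, ΔH° = (2)·(+33.2) + (-1)·(+82.1) = -15.7 kJ

ΔH° = -15.7 kJ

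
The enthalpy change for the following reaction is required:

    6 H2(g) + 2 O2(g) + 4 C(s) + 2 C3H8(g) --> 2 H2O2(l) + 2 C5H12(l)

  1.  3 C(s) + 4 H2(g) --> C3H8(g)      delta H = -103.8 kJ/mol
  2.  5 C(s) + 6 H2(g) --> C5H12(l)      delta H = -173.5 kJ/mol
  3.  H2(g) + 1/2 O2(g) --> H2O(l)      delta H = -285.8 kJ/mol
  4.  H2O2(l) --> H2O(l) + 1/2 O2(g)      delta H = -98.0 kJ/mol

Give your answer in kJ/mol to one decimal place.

eq. 1 reversed and × 2 (reverse to put C3H8(g) on the reactant side; ×2 to match 2 C3H8(g) in the target): (-2)·(-103.8) = +207.6 kJ/mol
eq. 2 × 2 (×2 to match 2 C5H12(l) in the target): (2)·(-173.5) = -347.0 kJ/mol
eq. 3 × 2: (2)·(-285.8) = -571.6 kJ/mol
eq. 4 reversed and × 2 (reverse to put H2O2(l) on the product side; scale by 2 for the 2 H2O2(l)): (-2)·(-98.0) = +196.0 kJ/mol
delta H = (+207.6) + (-347.0) + (-571.6) + (+196.0) = -515.0 kJ/mol

delta H = -515.0 kJ/mol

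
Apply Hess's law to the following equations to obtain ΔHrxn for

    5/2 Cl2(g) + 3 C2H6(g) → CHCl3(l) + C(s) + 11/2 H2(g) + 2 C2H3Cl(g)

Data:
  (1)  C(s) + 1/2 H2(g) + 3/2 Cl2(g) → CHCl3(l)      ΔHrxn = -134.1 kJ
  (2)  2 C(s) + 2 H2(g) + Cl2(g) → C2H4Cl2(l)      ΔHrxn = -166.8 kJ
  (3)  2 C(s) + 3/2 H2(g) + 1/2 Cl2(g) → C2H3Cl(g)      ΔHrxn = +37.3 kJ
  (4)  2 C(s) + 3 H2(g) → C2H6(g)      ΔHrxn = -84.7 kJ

(1) as written: -134.1 kJ
(2): not needed.
(3) × 2: (2)·(+37.3) = +74.6 kJ
(4) reversed and × 3: (-3)·(-84.7) = +254.1 kJ
ΔHrxn = (-134.1) + (+74.6) + (+254.1) = 194.6 kJ

ΔHrxn = 194.6 kJ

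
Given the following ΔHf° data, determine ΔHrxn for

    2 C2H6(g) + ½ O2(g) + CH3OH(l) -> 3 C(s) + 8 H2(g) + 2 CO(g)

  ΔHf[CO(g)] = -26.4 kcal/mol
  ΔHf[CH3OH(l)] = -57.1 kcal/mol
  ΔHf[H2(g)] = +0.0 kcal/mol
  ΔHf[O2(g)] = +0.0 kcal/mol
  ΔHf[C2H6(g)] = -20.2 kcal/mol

ΔHrxn = 44.7 kcal/mol

ΔH°rxn = Σ nΔHf°(products) − Σ nΔHf°(reactants).
Products: 3·(+0.0) + 8·(+0.0) + 2·(-26.4) = -52.8
Reactants: 2·(-20.2) + 1/2·(+0.0) + 1·(-57.1) = -97.5
ΔHrxn = (-52.8) − (-97.5) = 44.7 kcal/mol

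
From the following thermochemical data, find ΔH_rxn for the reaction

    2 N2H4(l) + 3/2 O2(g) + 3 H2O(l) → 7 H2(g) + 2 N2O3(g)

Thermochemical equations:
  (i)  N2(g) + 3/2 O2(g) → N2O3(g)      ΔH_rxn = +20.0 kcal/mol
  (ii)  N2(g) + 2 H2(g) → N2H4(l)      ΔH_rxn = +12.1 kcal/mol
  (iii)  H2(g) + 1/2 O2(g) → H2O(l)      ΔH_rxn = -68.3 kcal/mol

ΔH_rxn = 220.7 kcal/mol

(i) × 2 (×2 to match 2 N2O3(g) in the target): (2)·(+20.0) = +40.0 kcal/mol
(ii) reversed and × 2 (N2H4(l) must end up as a reactant; ×2 to match 2 N2H4(l) in the target): (-2)·(+12.1) = -24.2 kcal/mol
(iii) reversed and × 3 (reverse to put H2O(l) on the reactant side; scale by 3 for the 3 H2O(l)): (-3)·(-68.3) = +204.9 kcal/mol
By Hess's law, ΔH_rxn = (2)·(+20.0) + (-2)·(+12.1) + (-3)·(-68.3) = 220.7 kcal/mol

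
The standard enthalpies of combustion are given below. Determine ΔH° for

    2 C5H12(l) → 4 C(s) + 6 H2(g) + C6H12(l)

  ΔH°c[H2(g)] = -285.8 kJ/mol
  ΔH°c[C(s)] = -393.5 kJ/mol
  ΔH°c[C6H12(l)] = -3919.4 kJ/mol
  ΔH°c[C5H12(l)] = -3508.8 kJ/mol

ΔH° = 190.6 kJ/mol

Using ΔH = Σ nΔHc°(reactants) − Σ nΔHc°(products):
= [2·(-3508.8)] − [4·(-393.5) + 6·(-285.8) + 1·(-3919.4)]
= 190.6 kJ/mol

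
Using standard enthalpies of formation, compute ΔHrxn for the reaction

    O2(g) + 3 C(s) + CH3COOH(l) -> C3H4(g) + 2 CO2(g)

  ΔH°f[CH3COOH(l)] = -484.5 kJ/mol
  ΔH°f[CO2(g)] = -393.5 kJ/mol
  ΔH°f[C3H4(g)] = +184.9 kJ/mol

Products: 1·(+184.9) + 2·(-393.5) = -602.1
Reactants: 1·(+0.0) + 3·(+0.0) + 1·(-484.5) = -484.5
ΔHrxn = (-602.1) − (-484.5) = -117.6 kJ/mol

ΔHrxn = -117.6 kJ/mol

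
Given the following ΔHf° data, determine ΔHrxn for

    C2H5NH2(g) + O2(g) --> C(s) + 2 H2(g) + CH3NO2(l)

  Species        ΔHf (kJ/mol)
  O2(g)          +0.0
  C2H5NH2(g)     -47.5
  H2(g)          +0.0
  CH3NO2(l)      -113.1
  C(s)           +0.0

Products: 1·(+0.0) + 2·(+0.0) + 1·(-113.1) = -113.1
Reactants: 1·(-47.5) + 1·(+0.0) = -47.5
ΔHrxn = (-113.1) − (-47.5) = -65.6 kJ/mol

ΔHrxn = -65.6 kJ/mol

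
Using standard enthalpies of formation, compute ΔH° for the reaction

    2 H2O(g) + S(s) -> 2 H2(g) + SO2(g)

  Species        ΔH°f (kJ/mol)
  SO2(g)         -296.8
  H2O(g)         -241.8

ΔH°rxn = Σ nΔHf°(products) − Σ nΔHf°(reactants).
Products: 2·(+0.0) + 1·(-296.8) = -296.8
Reactants: 2·(-241.8) + 1·(+0.0) = -483.6
ΔH° = (-296.8) − (-483.6) = 186.8 kJ/mol

ΔH° = 186.8 kJ/mol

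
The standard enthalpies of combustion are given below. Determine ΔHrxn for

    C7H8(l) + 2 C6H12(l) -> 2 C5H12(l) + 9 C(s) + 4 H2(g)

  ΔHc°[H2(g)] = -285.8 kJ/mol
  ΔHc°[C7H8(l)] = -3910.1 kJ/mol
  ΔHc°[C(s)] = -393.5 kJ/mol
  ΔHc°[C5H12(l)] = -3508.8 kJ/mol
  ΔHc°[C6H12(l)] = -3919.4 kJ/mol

ΔHrxn = -46.6 kJ/mol

With combustion enthalpies, reactants minus products:
= [1·(-3910.1) + 2·(-3919.4)] − [2·(-3508.8) + 9·(-393.5) + 4·(-285.8)]
= -46.6 kJ/mol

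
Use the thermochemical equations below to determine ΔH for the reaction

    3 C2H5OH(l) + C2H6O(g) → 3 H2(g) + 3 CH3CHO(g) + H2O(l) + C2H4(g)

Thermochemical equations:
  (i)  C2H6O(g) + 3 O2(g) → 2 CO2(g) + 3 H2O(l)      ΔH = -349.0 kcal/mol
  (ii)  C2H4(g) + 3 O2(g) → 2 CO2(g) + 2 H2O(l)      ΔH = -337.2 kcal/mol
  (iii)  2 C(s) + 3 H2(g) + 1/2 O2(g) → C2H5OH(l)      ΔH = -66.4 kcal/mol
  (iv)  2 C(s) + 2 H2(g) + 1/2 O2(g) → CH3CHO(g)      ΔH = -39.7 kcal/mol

ΔH = 68.3 kcal/mol

(i) as written (C2H6O(g) already on the reactant side): -349.0 kcal/mol
(ii) reversed (reverse to put C2H4(g) on the product side): +337.2 kcal/mol
(iii) reversed and × 3 (reverse to put C2H5OH(l) on the reactant side; ×3 to match 3 C2H5OH(l) in the target): (-3)·(-66.4) = +199.2 kcal/mol
(iv) × 3 (×3 to match 3 CH3CHO(g) in the target): (3)·(-39.7) = -119.1 kcal/mol
Since enthalpy is a state function, ΔH = (1)·(-349.0) + (-1)·(-337.2) + (-3)·(-66.4) + (3)·(-39.7) = 68.3 kcal/mol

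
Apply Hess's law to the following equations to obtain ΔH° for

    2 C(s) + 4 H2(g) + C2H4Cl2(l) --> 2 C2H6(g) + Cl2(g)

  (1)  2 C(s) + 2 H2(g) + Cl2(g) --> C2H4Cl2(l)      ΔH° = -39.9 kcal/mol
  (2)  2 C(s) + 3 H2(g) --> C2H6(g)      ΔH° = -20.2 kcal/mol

ΔH° = -0.5 kcal/mol

(1) reversed: +39.9 kcal/mol
(2) × 2: (2)·(-20.2) = -40.4 kcal/mol
ΔH° = (-1)·(-39.9) + (2)·(-20.2) = -0.5 kcal/mol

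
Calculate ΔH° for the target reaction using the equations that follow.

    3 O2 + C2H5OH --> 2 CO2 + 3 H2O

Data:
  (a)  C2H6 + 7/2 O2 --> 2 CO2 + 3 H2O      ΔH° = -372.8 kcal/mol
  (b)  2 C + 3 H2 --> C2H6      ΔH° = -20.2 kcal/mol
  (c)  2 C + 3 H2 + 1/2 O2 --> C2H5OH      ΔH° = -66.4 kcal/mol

(a) as written (CO2 already on the product side): -372.8 kcal/mol
(b) as written: -20.2 kcal/mol
(c) reversed (C2H5OH must end up as a reactant): +66.4 kcal/mol
By Hess's law, ΔH° = (-372.8) + (-20.2) + (+66.4) = -326.6 kcal/mol

ΔH° = -326.6 kcal/mol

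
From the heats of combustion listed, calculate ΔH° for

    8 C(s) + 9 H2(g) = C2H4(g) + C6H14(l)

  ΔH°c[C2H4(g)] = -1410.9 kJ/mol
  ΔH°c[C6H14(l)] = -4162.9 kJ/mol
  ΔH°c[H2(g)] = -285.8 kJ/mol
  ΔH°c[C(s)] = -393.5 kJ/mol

ΔH° = -146.4 kJ/mol

With combustion enthalpies, reactants minus products:
= [8·(-393.5) + 9·(-285.8)] − [1·(-1410.9) + 1·(-4162.9)]
= -146.4 kJ/mol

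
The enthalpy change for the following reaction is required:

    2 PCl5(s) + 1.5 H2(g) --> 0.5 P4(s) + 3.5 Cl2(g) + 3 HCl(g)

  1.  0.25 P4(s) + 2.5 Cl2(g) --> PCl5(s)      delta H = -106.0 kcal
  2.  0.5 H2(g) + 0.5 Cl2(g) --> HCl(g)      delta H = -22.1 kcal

delta H = 145.7 kcal

eq. 1 reversed and × 2 (PCl5(s) must end up as a reactant; scale by 2 for the 2 PCl5(s)): (-2)·(-106.0) = +212.0 kcal
eq. 2 × 3 (scale by 3 for the 3 HCl(g)): (3)·(-22.1) = -66.3 kcal
delta H = (+212.0) + (-66.3) = 145.7 kcal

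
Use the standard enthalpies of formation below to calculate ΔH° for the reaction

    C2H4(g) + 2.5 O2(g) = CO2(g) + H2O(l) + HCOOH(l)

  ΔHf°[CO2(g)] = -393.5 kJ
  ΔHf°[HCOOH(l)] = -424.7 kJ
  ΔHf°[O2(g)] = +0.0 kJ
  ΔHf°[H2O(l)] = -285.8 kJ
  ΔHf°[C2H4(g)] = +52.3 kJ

Products: 1·(-393.5) + 1·(-285.8) + 1·(-424.7) = -1104.0
Reactants: 1·(+52.3) + 5/2·(+0.0) = +52.3
ΔH° = (-1104.0) − (+52.3) = -1156.3 kJ

ΔH° = -1156.3 kJ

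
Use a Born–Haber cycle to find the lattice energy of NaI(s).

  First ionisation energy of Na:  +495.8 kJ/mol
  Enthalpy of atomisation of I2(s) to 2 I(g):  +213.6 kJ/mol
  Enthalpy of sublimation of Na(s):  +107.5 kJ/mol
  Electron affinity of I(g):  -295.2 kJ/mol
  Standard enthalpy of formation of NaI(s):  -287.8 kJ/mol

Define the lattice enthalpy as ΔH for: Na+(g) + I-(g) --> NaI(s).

U = -702.7 kJ/mol

ΔHf° = 1·ΔHsub + 1·(ΣIE) + 1/2·D(I2) + 1·EA + U
-287.8 = 1·(+107.5) + 1·(+495.8) + 1/2·(+213.6) + 1·(-295.2) + U
U = -287.8 − (+414.9) = -702.7 kJ/mol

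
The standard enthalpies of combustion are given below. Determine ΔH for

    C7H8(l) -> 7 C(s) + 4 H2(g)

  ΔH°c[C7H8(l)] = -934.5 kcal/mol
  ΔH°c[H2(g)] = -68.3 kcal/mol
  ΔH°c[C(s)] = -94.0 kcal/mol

ΔH = -3.3 kcal/mol

Using ΔH = Σ nΔHc°(reactants) − Σ nΔHc°(products):
= [1·(-934.5)] − [7·(-94.0) + 4·(-68.3)]
= -3.3 kcal/mol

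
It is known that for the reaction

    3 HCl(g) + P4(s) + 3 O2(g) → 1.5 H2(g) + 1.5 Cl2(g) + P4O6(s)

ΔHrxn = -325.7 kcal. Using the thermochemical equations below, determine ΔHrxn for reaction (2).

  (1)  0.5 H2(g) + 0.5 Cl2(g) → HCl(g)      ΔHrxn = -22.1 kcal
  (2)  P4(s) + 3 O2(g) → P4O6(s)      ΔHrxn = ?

(1) reversed and × 3 (HCl(g) must end up as a reactant; ×3 to match 3 HCl(g) in the target): (-3)·(-22.1) = +66.3 kcal
(2) as written (P4O6(s) already on the product side): contributes x
-325.7 = (+66.3) + x
x = (-325.7 − (+66.3)) / (1) = -392.0 kcal

ΔHrxn = -392.0 kcal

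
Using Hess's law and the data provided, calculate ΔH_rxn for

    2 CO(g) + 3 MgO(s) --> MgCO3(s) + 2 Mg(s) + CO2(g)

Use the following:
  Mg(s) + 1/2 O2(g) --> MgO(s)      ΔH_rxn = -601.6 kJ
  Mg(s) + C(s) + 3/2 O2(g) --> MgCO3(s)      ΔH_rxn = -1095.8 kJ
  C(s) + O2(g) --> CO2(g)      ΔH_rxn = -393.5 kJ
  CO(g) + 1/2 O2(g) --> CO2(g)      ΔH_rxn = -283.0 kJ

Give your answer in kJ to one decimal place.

ΔH_rxn = 536.5 kJ

equation 1 reversed and × 3 (MgO(s) must end up as a reactant; ×3 to match 3 MgO(s) in the target): (-3)·(-601.6) = +1804.8 kJ
equation 2 as written (MgCO3(s) already on the product side): -1095.8 kJ
equation 3 reversed: +393.5 kJ
equation 4 × 2 (scale by 2 for the 2 CO(g)): (2)·(-283.0) = -566.0 kJ
ΔH_rxn = (-3)·(-601.6) + (1)·(-1095.8) + (-1)·(-393.5) + (2)·(-283.0) = 536.5 kJ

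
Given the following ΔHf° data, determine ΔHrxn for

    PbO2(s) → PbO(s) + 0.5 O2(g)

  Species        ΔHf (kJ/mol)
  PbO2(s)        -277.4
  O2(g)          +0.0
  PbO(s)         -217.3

ΔHrxn = 60.1 kJ/mol

Products: 1·(-217.3) + 1/2·(+0.0) = -217.3
Reactants: 1·(-277.4) = -277.4
ΔHrxn = (-217.3) − (-277.4) = 60.1 kJ/mol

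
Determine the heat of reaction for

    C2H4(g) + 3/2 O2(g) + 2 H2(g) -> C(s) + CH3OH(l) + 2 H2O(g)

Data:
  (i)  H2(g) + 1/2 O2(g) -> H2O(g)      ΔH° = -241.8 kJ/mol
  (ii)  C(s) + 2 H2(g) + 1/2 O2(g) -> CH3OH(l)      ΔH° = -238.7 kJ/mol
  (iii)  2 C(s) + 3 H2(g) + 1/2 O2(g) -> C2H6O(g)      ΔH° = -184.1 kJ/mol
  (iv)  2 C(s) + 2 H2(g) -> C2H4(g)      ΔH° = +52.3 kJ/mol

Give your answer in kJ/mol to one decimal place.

ΔH° = -774.6 kJ/mol

(i) × 2 (scale by 2 for the 2 H2O(g)): (2)·(-241.8) = -483.6 kJ/mol
(ii) as written (CH3OH(l) already on the product side): -238.7 kJ/mol
(iii): not needed (C2H6O(g) appears nowhere else).
(iv) reversed (C2H4(g) must end up as a reactant): -52.3 kJ/mol
Summing the manipulated equations, ΔH° = (-483.6) + (-238.7) + (-52.3) = -774.6 kJ/mol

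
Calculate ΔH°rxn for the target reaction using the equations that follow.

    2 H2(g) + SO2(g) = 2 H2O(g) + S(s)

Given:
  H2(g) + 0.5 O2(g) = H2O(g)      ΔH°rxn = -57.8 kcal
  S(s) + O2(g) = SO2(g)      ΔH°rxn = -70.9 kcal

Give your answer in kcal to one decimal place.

ΔH°rxn = -44.7 kcal

equation 1 × 2: (2)·(-57.8) = -115.6 kcal
equation 2 reversed: +70.9 kcal
Summing the manipulated equations, ΔH°rxn = (2)·(-57.8) + (-1)·(-70.9) = -44.7 kcal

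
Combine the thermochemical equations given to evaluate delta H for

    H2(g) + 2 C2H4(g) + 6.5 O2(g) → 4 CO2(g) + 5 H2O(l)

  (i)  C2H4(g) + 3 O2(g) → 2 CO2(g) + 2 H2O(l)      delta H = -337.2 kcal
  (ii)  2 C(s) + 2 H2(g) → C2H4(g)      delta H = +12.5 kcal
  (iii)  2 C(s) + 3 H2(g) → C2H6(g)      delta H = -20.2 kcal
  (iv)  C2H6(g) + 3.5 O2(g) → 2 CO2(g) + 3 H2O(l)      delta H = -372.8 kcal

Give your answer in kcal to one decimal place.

(i) as written: -337.2 kcal
(ii) reversed: -12.5 kcal
(iii) as written: -20.2 kcal
(iv) as written: -372.8 kcal
Summing the manipulated equations, delta H = (1)·(-337.2) + (-1)·(+12.5) + (1)·(-20.2) + (1)·(-372.8) = -742.7 kcal

delta H = -742.7 kcal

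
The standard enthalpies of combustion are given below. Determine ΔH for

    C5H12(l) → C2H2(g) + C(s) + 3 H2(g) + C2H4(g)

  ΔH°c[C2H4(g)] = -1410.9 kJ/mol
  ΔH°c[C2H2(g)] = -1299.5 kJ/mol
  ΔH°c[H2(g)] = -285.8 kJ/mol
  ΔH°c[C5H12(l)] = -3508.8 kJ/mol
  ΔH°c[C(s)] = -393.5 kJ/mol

ΔH = 452.5 kJ/mol

With combustion enthalpies, reactants minus products:
= [1·(-3508.8)] − [1·(-1299.5) + 1·(-393.5) + 3·(-285.8) + 1·(-1410.9)]
= 452.5 kJ/mol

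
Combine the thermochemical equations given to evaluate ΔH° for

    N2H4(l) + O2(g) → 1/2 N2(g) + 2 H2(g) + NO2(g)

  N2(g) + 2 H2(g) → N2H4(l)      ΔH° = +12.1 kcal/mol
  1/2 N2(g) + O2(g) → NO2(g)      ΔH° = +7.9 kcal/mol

ΔH° = -4.2 kcal/mol

equation 1 reversed (reverse to put N2H4(l) on the reactant side): -12.1 kcal/mol
equation 2 as written (NO2(g) already on the product side): +7.9 kcal/mol
ΔH° = (-1)·(+12.1) + (1)·(+7.9) = -4.2 kcal/mol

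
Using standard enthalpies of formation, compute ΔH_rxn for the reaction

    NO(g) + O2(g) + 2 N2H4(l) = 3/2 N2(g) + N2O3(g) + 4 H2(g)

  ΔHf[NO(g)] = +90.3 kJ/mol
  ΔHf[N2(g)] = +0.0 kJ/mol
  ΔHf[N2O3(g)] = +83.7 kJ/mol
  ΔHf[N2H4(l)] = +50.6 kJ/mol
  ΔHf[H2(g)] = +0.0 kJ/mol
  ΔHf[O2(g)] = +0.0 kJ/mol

Products: 3/2·(+0.0) + 1·(+83.7) + 4·(+0.0) = +83.7
Reactants: 1·(+90.3) + 1·(+0.0) + 2·(+50.6) = +191.5
ΔH_rxn = (+83.7) − (+191.5) = -107.8 kJ/mol

ΔH_rxn = -107.8 kJ/mol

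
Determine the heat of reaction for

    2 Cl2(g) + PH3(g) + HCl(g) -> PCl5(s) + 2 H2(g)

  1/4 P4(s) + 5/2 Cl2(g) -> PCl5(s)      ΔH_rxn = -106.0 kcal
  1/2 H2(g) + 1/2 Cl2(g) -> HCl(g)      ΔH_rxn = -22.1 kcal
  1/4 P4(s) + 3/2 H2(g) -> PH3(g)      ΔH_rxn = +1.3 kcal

ΔH_rxn = -85.2 kcal

equation 1 as written: -106.0 kcal
equation 2 reversed: +22.1 kcal
equation 3 reversed: -1.3 kcal
Combining the equations, ΔH_rxn = (-106.0) + (+22.1) + (-1.3) = -85.2 kcal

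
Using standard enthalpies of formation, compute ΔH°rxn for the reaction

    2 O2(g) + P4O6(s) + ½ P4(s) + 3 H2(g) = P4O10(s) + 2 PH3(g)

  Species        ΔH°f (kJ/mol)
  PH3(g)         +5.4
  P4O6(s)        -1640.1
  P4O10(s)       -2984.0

ΔH°rxn = -1333.1 kJ/mol

Products: 1·(-2984.0) + 2·(+5.4) = -2973.2
Reactants: 2·(+0.0) + 1·(-1640.1) + 1/2·(+0.0) + 3·(+0.0) = -1640.1
ΔH°rxn = (-2973.2) − (-1640.1) = -1333.1 kJ/mol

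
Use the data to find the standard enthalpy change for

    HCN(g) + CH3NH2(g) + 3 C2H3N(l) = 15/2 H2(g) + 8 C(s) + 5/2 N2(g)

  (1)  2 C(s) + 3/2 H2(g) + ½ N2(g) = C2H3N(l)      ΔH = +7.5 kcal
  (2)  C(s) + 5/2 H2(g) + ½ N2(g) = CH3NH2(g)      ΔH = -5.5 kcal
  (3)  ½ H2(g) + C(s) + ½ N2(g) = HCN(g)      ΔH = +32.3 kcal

ΔH = -49.3 kcal

(1) reversed and × 3 (reverse to put C2H3N(l) on the reactant side; scale by 3 for the 3 C2H3N(l)): (-3)·(+7.5) = -22.5 kcal
(2) reversed (CH3NH2(g) must end up as a reactant): +5.5 kcal
(3) reversed (reverse to put HCN(g) on the reactant side): -32.3 kcal
Since enthalpy is a state function, ΔH = (-22.5) + (+5.5) + (-32.3) = -49.3 kcal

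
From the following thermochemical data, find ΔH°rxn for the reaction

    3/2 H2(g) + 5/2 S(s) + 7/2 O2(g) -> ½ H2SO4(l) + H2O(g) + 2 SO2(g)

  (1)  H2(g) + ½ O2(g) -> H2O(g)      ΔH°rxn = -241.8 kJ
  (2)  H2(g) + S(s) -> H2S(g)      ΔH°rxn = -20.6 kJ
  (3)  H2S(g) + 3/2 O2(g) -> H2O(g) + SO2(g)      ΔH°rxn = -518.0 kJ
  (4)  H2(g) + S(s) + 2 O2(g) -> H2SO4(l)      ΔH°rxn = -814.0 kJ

(1) reversed: +241.8 kJ
(2) × 2: (2)·(-20.6) = -41.2 kJ
(3) × 2 (scale by 2 for the 2 SO2(g)): (2)·(-518.0) = -1036.0 kJ
(4) × 1/2 (scale by 1/2 for the 1/2 H2SO4(l)): (1/2)·(-814.0) = -407.0 kJ
Summing the manipulated equations, ΔH°rxn = (-1)·(-241.8) + (2)·(-20.6) + (2)·(-518.0) + (1/2)·(-814.0) = -1242.4 kJ

ΔH°rxn = -1242.4 kJ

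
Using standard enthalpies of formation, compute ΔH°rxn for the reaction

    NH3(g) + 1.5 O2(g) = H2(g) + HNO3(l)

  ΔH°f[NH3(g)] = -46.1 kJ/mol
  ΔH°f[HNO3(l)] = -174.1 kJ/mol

ΔH°rxn = -128.0 kJ/mol

Products: 1·(+0.0) + 1·(-174.1) = -174.1
Reactants: 1·(-46.1) + 3/2·(+0.0) = -46.1
ΔH°rxn = (-174.1) − (-46.1) = -128.0 kJ/mol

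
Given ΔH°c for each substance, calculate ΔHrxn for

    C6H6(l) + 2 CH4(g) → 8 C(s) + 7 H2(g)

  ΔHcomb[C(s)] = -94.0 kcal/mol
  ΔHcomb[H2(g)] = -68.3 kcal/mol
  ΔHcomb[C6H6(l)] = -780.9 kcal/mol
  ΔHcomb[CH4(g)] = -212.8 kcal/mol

ΔHrxn = 23.6 kcal/mol

With combustion enthalpies, reactants minus products:
= [1·(-780.9) + 2·(-212.8)] − [8·(-94.0) + 7·(-68.3)]
= 23.6 kcal/mol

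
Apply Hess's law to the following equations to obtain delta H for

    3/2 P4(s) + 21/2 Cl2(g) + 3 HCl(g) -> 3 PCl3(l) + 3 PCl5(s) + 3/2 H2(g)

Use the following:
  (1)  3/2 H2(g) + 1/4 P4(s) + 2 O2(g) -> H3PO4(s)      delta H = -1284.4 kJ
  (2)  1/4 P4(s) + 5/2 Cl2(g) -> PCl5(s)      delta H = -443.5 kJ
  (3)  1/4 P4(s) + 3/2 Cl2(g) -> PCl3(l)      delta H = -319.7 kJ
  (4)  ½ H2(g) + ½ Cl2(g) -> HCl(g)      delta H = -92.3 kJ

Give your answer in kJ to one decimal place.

delta H = -2012.7 kJ

(1): not needed (O2(g) appears nowhere else).
(2) × 3 (scale by 3 for the 3 PCl5(s)): (3)·(-443.5) = -1330.5 kJ
(3) × 3 (×3 to match 3 PCl3(l) in the target): (3)·(-319.7) = -959.1 kJ
(4) reversed and × 3 (reverse to put HCl(g) on the reactant side; scale by 3 for the 3 HCl(g)): (-3)·(-92.3) = +276.9 kJ
delta H = (-1330.5) + (-959.1) + (+276.9) = -2012.7 kJ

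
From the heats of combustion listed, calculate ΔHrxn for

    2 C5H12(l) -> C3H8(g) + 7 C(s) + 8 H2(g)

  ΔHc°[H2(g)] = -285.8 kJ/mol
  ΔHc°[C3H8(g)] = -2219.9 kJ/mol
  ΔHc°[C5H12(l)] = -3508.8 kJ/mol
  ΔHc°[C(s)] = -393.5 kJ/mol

Using ΔH = Σ nΔHc°(reactants) − Σ nΔHc°(products):
= [2·(-3508.8)] − [1·(-2219.9) + 7·(-393.5) + 8·(-285.8)]
= 243.2 kJ/mol

ΔHrxn = 243.2 kJ/mol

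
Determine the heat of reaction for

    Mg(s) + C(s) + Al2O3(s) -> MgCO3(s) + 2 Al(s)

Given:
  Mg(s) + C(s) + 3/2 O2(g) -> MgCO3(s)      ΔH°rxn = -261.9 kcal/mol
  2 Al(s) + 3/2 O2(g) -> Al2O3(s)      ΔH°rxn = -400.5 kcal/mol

ΔH°rxn = 138.6 kcal/mol

equation 1 as written (MgCO3(s) already on the product side): -261.9 kcal/mol
equation 2 reversed (reverse to put Al2O3(s) on the reactant side): +400.5 kcal/mol
ΔH°rxn = (1)·(-261.9) + (-1)·(-400.5) = 138.6 kcal/mol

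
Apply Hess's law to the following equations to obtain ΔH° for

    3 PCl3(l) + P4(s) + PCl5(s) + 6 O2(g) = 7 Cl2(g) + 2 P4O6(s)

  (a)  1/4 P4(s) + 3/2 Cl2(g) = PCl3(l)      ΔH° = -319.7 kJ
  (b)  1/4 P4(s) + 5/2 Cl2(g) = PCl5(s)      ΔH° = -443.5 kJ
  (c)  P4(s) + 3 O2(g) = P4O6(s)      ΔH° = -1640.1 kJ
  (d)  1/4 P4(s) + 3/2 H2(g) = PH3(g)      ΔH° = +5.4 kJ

ΔH° = -1877.6 kJ

(a) reversed and × 3 (PCl3(l) must end up as a reactant; scale by 3 for the 3 PCl3(l)): (-3)·(-319.7) = +959.1 kJ
(b) reversed (reverse to put PCl5(s) on the reactant side): +443.5 kJ
(c) × 2 (×2 to match 2 P4O6(s) in the target): (2)·(-1640.1) = -3280.2 kJ
(d): not needed (H2(g) appears nowhere else).
Since enthalpy is a state function, ΔH° = (-3)·(-319.7) + (-1)·(-443.5) + (2)·(-1640.1) = -1877.6 kJ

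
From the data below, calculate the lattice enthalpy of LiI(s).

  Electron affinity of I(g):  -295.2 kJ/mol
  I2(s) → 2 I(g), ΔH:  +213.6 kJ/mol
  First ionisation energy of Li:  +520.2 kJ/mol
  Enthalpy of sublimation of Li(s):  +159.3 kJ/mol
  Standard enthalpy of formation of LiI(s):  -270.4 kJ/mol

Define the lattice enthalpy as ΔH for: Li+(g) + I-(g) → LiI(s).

ΔHf° = 1·ΔHsub + 1·(ΣIE) + 1/2·D(I2) + 1·EA + U
-270.4 = 1·(+159.3) + 1·(+520.2) + 1/2·(+213.6) + 1·(-295.2) + U
U = -270.4 − (+491.1) = -761.5 kJ/mol

U = -761.5 kJ/mol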